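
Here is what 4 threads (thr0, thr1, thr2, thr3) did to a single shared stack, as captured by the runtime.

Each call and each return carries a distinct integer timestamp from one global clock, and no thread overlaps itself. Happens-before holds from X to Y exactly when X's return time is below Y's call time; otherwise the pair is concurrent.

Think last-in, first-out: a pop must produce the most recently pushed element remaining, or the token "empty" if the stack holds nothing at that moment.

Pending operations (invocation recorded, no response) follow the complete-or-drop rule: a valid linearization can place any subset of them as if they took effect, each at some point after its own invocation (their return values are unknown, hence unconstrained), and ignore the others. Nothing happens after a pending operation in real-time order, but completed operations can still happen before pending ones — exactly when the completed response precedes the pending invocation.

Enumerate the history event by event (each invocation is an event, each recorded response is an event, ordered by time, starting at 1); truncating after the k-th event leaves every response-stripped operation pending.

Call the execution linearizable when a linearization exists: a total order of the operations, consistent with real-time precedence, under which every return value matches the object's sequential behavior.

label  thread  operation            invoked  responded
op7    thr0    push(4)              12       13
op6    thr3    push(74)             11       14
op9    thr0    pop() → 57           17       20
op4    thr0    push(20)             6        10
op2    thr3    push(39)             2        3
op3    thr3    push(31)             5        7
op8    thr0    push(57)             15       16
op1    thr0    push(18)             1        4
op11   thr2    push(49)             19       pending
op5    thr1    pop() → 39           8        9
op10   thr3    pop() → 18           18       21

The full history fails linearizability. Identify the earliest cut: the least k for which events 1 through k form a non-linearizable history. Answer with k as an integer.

9

events 1..8 are linearizable; a witness order is op1, op2, op3:
after step 1 (op1 push(18)): stack <18>
after step 2 (op2 push(39)): stack <18,39>
after step 3 (op3 push(31)): stack <18,39,31>
event 9 — op5's response, time 9 — after it, nothing linearizes
no completion choice of the 1 pending operation (op4) rescues it — every subset was tried
for example op1, op2, op3, op5 (pending dropped) fails at step 4: op5 pop() → 39 is not legal there
for example op2, op1, op3, op5 (pending dropped) fails at step 4: op5 pop() → 39 is not legal there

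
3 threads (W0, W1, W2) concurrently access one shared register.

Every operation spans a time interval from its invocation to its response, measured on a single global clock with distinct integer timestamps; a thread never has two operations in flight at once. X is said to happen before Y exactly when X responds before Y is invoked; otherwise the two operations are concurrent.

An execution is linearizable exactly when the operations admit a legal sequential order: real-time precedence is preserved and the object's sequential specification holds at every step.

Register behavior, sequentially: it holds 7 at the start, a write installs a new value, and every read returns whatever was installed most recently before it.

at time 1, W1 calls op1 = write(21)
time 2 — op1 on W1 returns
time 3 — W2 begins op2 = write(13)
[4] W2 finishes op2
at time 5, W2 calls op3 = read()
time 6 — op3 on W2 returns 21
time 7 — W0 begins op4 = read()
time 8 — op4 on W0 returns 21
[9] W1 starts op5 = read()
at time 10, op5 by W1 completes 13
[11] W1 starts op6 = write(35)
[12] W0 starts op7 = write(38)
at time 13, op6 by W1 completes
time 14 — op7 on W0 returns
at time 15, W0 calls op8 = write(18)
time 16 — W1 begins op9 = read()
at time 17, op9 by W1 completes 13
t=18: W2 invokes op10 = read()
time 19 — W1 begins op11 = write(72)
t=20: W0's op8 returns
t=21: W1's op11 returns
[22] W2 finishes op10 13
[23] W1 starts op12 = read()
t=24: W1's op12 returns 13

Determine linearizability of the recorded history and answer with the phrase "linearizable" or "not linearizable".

not linearizable

the violation lands at event 6, op3's response at time 6: events 1..5 linearize, events 1..6 do not
exhaustive check: the 3 completed register ops admit one real-time order; illegal
one such order, op1, op2, op3, breaks at step 3 where op3 read() → 21 is illegal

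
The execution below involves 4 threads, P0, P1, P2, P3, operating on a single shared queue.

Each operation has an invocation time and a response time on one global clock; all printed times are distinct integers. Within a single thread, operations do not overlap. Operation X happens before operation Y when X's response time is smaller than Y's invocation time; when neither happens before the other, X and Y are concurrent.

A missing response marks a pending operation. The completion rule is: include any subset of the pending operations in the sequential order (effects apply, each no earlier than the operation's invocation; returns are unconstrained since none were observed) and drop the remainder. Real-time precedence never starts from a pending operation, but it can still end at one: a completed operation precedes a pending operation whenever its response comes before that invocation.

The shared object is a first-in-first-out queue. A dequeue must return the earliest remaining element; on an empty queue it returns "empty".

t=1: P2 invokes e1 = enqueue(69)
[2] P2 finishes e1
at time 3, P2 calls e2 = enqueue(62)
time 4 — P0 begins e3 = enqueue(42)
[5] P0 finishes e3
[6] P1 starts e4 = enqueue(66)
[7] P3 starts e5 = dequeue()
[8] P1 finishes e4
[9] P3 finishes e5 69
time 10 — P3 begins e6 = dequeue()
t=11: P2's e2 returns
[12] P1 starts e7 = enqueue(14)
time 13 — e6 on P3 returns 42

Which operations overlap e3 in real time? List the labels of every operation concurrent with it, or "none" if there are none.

e2

e3 spans [4,5]; an op avoiding the whole window 4..5 is ordered, any other is concurrent
e1 [1,2]: before
e2 [3,11]: concurrent
e4 [6,8]: after
e5 [7,9]: after
e6 [10,13]: after
e7 [12,…): after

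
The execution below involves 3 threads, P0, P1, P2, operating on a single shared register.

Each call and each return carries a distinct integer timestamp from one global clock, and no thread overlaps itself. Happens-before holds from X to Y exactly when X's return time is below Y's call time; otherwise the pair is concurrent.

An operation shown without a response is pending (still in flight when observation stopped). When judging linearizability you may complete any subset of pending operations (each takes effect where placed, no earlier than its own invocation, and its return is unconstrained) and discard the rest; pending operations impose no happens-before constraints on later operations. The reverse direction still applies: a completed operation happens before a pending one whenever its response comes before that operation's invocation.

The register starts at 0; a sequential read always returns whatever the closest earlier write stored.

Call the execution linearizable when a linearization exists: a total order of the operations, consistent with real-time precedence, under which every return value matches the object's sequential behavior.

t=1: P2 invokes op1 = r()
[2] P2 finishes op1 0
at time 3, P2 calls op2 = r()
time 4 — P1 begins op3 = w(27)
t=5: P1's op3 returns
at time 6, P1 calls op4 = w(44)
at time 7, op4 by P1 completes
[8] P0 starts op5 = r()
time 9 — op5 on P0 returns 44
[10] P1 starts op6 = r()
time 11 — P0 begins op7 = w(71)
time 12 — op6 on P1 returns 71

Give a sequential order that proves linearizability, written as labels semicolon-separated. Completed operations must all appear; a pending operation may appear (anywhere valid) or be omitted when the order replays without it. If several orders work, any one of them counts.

1. op1 r() → 0, leaving value 0
2. op2 r() (pending, included), leaving value 0
3. op3 w(27), leaving value 27
4. op4 w(44), leaving value 44
5. op5 r() → 44, leaving value 44
6. op7 w(71) (pending, included), leaving value 71
7. op6 r() → 71, leaving value 71

op1; op2; op3; op4; op5; op7; op6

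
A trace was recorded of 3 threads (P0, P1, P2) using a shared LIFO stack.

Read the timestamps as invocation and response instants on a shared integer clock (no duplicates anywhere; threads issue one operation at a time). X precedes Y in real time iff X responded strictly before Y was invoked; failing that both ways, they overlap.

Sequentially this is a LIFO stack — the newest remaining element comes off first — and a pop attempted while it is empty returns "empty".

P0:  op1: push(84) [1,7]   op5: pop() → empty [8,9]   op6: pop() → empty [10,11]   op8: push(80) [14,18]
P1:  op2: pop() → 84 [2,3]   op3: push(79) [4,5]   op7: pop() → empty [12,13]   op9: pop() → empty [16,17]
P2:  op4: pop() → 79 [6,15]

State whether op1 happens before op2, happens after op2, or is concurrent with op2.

concurrent

op1 spans [1,7], op2 spans [2,3]
the intervals overlap in both directions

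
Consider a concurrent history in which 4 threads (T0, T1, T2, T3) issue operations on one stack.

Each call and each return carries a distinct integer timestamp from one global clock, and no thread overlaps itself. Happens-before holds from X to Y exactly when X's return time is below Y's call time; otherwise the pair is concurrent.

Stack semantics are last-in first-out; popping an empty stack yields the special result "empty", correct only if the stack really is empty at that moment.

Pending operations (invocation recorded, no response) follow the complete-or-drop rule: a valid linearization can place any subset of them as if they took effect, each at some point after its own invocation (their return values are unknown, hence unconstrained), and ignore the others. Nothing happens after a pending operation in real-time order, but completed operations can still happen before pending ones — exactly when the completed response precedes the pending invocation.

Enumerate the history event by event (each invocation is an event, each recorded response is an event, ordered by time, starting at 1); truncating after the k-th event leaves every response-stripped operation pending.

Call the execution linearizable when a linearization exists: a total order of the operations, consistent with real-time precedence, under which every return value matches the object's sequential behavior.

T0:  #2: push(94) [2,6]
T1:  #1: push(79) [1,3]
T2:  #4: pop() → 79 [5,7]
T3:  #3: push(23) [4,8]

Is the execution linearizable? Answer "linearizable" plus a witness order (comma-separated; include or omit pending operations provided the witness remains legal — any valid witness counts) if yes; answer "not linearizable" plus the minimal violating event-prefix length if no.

linearizable — witness: #1, #4, #2, #3

1. #1 push(79), leaving stack <79>
2. #4 pop() → 79, leaving stack <>
3. #2 push(94), leaving stack <94>
4. #3 push(23), leaving stack <94,23>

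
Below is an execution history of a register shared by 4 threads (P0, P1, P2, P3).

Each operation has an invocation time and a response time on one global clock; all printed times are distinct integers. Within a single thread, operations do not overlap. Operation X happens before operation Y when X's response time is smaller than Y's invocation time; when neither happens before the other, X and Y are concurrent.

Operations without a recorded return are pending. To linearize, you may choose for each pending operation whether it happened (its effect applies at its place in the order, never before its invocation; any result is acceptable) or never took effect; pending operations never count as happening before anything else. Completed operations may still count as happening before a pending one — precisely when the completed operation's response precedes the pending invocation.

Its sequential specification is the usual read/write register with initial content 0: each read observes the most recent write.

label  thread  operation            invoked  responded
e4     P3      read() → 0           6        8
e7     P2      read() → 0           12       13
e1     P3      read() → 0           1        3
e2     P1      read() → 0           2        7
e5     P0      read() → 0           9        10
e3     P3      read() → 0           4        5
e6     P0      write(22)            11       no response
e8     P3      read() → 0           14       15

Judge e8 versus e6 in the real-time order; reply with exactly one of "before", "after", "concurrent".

concurrent

e8 spans [14,15], e6 spans [11,…)
the intervals overlap in both directions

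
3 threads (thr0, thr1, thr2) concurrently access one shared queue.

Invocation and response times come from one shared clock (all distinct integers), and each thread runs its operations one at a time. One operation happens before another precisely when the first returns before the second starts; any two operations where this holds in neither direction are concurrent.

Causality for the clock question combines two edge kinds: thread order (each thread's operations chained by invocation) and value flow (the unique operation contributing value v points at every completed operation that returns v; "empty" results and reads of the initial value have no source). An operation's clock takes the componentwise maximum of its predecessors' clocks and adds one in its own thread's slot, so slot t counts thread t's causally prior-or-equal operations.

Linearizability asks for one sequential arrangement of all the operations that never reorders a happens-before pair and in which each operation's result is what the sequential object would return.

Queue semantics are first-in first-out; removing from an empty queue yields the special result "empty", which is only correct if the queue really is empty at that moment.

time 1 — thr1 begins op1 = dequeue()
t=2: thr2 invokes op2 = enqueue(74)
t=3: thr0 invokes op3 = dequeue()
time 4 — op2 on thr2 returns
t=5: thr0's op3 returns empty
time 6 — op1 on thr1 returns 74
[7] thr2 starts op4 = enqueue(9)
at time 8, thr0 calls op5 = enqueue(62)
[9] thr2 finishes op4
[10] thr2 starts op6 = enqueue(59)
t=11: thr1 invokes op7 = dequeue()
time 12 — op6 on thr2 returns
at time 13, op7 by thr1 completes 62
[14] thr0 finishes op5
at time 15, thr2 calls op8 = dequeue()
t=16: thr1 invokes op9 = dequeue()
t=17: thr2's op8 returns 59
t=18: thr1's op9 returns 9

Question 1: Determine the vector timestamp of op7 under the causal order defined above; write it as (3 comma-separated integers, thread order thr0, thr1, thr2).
Answer: (2, 2, 1)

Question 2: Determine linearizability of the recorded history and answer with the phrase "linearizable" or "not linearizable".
witness order: op2, op1, op3, op5, op4, op6, op7, op9, op8
step 1: op2 enqueue(74) — queue <74>
step 2: op1 dequeue() → 74 — queue <>
step 3: op3 dequeue() → empty — queue <>
step 4: op5 enqueue(62) — queue <62>
step 5: op4 enqueue(9) — queue <62,9>
step 6: op6 enqueue(59) — queue <62,9,59>
step 7: op7 dequeue() → 62 — queue <9,59>
step 8: op9 dequeue() → 9 — queue <59>
step 9: op8 dequeue() → 59 — queue <>

linearizable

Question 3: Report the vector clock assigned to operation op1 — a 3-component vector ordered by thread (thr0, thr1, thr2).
Answer: (0, 1, 1)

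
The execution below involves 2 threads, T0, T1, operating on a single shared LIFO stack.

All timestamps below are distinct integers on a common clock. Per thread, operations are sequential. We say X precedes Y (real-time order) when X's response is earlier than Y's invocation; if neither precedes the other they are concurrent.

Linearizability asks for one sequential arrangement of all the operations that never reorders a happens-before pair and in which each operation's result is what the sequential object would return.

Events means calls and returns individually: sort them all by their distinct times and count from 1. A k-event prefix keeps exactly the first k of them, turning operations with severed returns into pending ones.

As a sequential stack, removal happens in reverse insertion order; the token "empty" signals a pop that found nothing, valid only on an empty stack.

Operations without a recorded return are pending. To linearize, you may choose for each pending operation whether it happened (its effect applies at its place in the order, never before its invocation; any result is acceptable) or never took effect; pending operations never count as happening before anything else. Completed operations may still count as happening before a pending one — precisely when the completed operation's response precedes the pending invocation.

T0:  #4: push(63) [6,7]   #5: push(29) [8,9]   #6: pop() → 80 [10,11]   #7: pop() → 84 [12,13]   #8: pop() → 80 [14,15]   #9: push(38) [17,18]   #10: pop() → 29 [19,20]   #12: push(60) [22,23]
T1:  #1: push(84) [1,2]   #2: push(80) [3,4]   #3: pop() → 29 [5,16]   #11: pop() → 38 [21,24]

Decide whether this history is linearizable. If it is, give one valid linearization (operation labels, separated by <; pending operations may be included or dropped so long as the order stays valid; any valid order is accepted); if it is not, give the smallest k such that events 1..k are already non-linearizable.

cut after 10 events: linearizable; cut after 11 events (#6 responds, time 11): not linearizable
a single order respects real time; the 5 completed LIFO stack operations fail replay along it
including or dropping the 1 pending operation (#3) in any combination fails
sample order #1, #2, #4, #5, #6 (pending dropped) stalls at step 5 — #6 pop() → 80 has no legal effect

not linearizable — minimal violating prefix: 11 events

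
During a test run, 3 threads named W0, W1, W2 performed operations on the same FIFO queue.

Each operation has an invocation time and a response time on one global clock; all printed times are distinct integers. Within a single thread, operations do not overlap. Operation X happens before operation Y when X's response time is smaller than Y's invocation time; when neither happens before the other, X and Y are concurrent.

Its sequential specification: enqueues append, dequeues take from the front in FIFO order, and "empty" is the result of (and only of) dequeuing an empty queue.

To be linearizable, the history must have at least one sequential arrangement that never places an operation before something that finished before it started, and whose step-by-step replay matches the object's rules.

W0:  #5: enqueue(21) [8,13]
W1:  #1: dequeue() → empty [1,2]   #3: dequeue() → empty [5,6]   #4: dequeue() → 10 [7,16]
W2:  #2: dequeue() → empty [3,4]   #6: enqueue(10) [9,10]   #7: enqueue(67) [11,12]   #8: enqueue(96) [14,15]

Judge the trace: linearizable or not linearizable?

one valid linearization: #1, #2, #3, #6, #4, #5, #7, #8
step 1: #1 dequeue() → empty — queue <>
step 2: #2 dequeue() → empty — queue <>
step 3: #3 dequeue() → empty — queue <>
step 4: #6 enqueue(10) — queue <10>
step 5: #4 dequeue() → 10 — queue <>
step 6: #5 enqueue(21) — queue <21>
step 7: #7 enqueue(67) — queue <21,67>
step 8: #8 enqueue(96) — queue <21,67,96>

linearizable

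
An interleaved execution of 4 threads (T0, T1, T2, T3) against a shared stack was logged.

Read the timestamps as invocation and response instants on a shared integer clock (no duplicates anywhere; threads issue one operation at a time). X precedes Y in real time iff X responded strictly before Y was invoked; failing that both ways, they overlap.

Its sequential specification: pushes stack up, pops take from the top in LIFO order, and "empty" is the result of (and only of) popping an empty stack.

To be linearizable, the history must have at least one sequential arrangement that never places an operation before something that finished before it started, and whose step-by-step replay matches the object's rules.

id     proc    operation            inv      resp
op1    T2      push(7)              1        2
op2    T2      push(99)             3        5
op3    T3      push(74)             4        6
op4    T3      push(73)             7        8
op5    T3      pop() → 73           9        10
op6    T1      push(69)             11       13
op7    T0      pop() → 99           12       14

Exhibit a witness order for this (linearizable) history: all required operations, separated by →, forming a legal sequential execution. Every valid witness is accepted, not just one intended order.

1. op1 push(7), leaving stack <7>
2. op3 push(74), leaving stack <7,74>
3. op2 push(99), leaving stack <7,74,99>
4. op4 push(73), leaving stack <7,74,99,73>
5. op5 pop() → 73, leaving stack <7,74,99>
6. op7 pop() → 99, leaving stack <7,74>
7. op6 push(69), leaving stack <7,74,69>

op1 → op3 → op2 → op4 → op5 → op7 → op6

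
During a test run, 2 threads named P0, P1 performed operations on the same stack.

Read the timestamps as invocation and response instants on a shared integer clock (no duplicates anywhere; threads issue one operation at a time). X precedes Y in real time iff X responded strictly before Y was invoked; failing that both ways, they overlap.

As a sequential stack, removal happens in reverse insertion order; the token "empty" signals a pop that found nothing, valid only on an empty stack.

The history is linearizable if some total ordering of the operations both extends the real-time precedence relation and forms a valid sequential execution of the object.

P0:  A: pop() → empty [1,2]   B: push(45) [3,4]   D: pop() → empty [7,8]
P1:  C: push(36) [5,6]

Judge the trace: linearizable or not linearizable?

already the first 8 events (up to D's response at time 8) admit no linearization; the first 7 still do
exactly one order of the 4 completed ops respects real time; the stack replay fails
one such order, A, B, C, D, breaks at step 4 where D pop() → empty is illegal

not linearizable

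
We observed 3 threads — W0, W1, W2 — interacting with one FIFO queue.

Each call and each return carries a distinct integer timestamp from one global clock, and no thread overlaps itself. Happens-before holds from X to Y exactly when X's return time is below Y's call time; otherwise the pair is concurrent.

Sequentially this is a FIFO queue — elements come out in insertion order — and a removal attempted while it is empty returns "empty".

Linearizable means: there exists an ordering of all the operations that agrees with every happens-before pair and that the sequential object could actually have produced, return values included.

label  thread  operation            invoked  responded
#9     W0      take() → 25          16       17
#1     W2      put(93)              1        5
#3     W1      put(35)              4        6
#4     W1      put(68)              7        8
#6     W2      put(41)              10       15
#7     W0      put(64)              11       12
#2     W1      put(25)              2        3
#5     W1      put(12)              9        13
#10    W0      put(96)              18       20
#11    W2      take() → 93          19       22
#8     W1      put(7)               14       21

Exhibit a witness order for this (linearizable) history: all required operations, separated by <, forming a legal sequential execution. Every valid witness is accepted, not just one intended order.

after step 1 (#2 put(25)): queue <25>
after step 2 (#1 put(93)): queue <25,93>
after step 3 (#3 put(35)): queue <25,93,35>
after step 4 (#4 put(68)): queue <25,93,35,68>
after step 5 (#5 put(12)): queue <25,93,35,68,12>
after step 6 (#6 put(41)): queue <25,93,35,68,12,41>
after step 7 (#7 put(64)): queue <25,93,35,68,12,41,64>
after step 8 (#8 put(7)): queue <25,93,35,68,12,41,64,7>
after step 9 (#9 take() → 25): queue <93,35,68,12,41,64,7>
after step 10 (#10 put(96)): queue <93,35,68,12,41,64,7,96>
after step 11 (#11 take() → 93): queue <35,68,12,41,64,7,96>

#2 < #1 < #3 < #4 < #5 < #6 < #7 < #8 < #9 < #10 < #11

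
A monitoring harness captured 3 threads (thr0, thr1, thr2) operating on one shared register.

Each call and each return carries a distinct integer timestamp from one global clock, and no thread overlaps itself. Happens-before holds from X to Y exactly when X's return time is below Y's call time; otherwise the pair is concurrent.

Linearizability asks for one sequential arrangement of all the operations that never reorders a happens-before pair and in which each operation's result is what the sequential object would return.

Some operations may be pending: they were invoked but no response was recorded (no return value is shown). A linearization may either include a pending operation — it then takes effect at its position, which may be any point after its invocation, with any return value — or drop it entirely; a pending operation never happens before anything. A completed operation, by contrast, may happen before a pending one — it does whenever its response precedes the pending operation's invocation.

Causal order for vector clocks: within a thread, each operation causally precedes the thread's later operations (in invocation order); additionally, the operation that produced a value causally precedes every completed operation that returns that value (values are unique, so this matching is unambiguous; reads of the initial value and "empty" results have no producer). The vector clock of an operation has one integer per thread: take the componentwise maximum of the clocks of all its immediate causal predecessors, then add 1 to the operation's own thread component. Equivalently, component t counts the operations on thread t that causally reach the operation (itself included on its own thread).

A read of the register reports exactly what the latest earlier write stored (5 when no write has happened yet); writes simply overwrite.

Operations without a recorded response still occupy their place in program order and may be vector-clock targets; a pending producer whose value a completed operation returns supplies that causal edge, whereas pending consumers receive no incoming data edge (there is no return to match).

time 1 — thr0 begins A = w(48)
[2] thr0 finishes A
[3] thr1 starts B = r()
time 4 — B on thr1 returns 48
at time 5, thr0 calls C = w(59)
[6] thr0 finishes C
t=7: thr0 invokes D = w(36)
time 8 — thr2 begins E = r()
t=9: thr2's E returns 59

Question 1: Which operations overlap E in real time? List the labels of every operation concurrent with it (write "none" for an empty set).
Answer: D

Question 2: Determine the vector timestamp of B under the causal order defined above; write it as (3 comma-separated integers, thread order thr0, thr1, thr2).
Answer: (1, 1, 0)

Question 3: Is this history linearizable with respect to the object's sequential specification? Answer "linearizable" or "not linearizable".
linearizable

a witness: A, B, C, E
1. A w(48), leaving value 48
2. B r() → 48, leaving value 48
3. C w(59), leaving value 59
4. E r() → 59, leaving value 59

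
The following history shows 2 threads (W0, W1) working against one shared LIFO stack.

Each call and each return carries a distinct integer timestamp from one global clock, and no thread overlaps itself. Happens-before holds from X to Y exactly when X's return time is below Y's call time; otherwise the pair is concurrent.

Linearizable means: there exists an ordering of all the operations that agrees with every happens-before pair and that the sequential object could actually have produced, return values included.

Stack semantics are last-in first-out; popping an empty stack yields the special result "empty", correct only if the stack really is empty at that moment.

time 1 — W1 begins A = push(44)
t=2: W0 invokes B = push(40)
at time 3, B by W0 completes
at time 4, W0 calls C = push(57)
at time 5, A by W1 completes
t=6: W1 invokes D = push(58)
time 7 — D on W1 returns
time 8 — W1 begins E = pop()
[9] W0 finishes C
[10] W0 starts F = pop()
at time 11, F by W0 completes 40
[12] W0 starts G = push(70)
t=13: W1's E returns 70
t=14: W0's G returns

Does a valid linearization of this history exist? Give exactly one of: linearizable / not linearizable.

not linearizable

already the first 11 events (up to F's response at time 11) admit no linearization; the first 10 still do
the 5 completed operations admit 5 real-time orders; each fails the LIFO stack replay
no completion choice of the 1 pending operation (E) rescues it — every subset was tried
e.g. A, B, C, D, F (pending dropped): illegal at step 5, since F pop() → 40 cannot apply there
e.g. A, B, D, C, F (pending dropped): illegal at step 5, since F pop() → 40 cannot apply there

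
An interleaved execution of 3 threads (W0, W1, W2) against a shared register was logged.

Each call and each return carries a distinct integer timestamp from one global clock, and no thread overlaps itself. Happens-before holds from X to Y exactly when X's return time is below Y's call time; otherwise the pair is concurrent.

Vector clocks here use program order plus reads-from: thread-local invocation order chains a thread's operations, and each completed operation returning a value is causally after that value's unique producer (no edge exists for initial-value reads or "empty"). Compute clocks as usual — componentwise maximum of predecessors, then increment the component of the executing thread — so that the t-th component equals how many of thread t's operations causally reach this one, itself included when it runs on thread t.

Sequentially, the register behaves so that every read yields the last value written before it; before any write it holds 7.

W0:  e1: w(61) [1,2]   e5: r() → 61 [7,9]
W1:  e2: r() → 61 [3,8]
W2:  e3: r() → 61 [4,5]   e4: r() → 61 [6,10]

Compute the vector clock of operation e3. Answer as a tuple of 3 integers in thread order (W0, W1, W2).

root op e1, invoked 1: fresh clock plus W0's own tick → (1, 0, 0)
merge at e3 (invoked 4): VC(e1)=(1, 0, 0), own-thread bump on W2 → (1, 0, 1)
merge at e2 (invoked 3): VC(e1)=(1, 0, 0), own-thread bump on W1 → (1, 1, 0)
merge at e5 (invoked 7): VC(e1)=(1, 0, 0), own-thread bump on W0 → (2, 0, 0)
merge at e4 (invoked 6): VC(e1)=(1, 0, 0), VC(e3)=(1, 0, 1), own-thread bump on W2 → (1, 0, 2)
target: VC(e3) = (1, 0, 1)

(1, 0, 1)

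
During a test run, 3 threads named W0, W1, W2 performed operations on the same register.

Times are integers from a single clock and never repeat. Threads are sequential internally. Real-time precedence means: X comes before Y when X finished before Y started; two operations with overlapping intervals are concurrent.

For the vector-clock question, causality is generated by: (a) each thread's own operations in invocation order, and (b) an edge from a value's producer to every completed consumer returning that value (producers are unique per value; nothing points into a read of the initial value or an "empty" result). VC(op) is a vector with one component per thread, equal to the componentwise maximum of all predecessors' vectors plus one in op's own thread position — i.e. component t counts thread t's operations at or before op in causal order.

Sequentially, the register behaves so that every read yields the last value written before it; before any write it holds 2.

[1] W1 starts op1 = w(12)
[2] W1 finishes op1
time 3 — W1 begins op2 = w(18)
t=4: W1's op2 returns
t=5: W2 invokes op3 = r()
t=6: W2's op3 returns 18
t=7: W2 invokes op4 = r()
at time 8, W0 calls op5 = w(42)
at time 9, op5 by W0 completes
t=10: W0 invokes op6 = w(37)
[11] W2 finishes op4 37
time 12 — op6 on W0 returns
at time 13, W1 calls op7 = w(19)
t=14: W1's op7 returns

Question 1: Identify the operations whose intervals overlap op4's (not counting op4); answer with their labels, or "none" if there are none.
op4 runs from 7 to 11; window-overlapping ops are concurrent
op1 [1,2]: before
op2 [3,4]: before
op3 [5,6]: before
op5 [8,9]: concurrent
op6 [10,12]: concurrent
op7 [13,14]: after

op5, op6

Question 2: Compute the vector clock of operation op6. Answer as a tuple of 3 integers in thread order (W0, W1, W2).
op1 (invocation 1): nothing precedes it; W1's component alone gives (0, 1, 0)
op5 (invocation 8): nothing precedes it; W0's component alone gives (1, 0, 0)
op2 (invocation 3): componentwise max over VC(op1)=(0, 1, 0), +1 at W1, giving (0, 2, 0)
op6 (invocation 10): componentwise max over VC(op5)=(1, 0, 0), +1 at W0, giving (2, 0, 0)
op3 (invocation 5): componentwise max over VC(op2)=(0, 2, 0), +1 at W2, giving (0, 2, 1)
op7 (invocation 13): componentwise max over VC(op2)=(0, 2, 0), +1 at W1, giving (0, 3, 0)
op4 (invocation 7): componentwise max over VC(op3)=(0, 2, 1), VC(op6)=(2, 0, 0), +1 at W2, giving (2, 2, 2)
target: VC(op6) = (2, 0, 0)

(2, 0, 0)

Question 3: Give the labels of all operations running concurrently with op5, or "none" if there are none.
concurrent with op5 ([8,9]): every op whose interval crosses 8..9
op1 [1,2]: before
op2 [3,4]: before
op3 [5,6]: before
op4 [7,11]: concurrent
op6 [10,12]: after
op7 [13,14]: after

op4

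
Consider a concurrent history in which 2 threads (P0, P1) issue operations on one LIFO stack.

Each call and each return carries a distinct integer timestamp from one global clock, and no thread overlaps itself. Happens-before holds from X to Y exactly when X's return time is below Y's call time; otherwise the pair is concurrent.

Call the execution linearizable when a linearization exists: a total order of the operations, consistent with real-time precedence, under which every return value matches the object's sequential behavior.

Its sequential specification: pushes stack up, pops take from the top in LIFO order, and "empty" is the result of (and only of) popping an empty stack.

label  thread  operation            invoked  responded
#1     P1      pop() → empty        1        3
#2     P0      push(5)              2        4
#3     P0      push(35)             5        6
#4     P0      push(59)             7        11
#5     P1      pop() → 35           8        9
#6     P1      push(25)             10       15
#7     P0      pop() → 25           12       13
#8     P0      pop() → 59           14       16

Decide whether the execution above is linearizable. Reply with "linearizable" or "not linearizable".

witness order: #1, #2, #3, #5, #4, #6, #7, #8
1. #1 pop() → empty, leaving stack <>
2. #2 push(5), leaving stack <5>
3. #3 push(35), leaving stack <5,35>
4. #5 pop() → 35, leaving stack <5>
5. #4 push(59), leaving stack <5,59>
6. #6 push(25), leaving stack <5,59,25>
7. #7 pop() → 25, leaving stack <5,59>
8. #8 pop() → 59, leaving stack <5>

linearizable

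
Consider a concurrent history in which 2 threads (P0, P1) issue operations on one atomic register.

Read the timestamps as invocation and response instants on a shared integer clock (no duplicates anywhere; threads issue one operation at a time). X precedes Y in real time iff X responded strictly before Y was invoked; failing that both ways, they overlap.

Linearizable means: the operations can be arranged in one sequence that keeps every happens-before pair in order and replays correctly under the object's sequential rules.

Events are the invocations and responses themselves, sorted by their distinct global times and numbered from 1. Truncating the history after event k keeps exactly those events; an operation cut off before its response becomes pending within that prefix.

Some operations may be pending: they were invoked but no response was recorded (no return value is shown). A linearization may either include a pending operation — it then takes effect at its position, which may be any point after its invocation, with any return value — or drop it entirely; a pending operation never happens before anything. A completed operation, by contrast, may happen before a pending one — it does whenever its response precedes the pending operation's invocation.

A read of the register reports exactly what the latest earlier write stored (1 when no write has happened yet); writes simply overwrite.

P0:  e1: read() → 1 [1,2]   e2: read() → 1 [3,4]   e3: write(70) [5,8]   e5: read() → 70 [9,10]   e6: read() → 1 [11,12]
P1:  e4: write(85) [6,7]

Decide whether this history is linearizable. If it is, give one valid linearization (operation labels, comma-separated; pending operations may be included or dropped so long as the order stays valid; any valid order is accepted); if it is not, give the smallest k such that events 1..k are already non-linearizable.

not linearizable — minimal violating prefix: 12 events

events 1..11 are fine; event 12 — the response of e6 at time 12 — makes the prefix non-linearizable
every one of the 2 real-time-consistent orders over 6 completed atomic register ops fails the sequential spec
sample order e1, e2, e3, e4, e5, e6 stalls at step 5 — e5 read() → 70 has no legal effect
sample order e1, e2, e4, e3, e5, e6 stalls at step 6 — e6 read() → 1 has no legal effect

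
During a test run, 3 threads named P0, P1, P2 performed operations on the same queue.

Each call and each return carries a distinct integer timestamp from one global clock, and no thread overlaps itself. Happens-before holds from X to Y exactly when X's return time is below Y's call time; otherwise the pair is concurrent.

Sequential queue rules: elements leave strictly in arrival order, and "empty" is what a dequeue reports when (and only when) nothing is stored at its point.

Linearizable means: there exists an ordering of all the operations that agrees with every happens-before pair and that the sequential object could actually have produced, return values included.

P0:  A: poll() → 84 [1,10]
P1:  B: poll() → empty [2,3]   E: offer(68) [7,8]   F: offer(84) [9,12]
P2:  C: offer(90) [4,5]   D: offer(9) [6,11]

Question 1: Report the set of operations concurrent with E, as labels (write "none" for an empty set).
E spans [7,8]: anything still running between times 7 and 8 counts as concurrent
A [1,10]: concurrent
B [2,3]: before
C [4,5]: before
D [6,11]: concurrent
F [9,12]: after

A, D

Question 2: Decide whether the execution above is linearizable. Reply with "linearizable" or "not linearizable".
cut after 9 events: linearizable; cut after 10 events (A responds, time 10): not linearizable
no legal order exists: 4 real-time-consistent candidates over 4 completed queue operations, all rejected
no completion choice of the 2 pending operations (D, F) rescues it — every subset was tried
e.g. A, B, C, E (pending dropped): illegal at step 1, since A poll() → 84 cannot apply there
e.g. B, A, C, E (pending dropped): illegal at step 2, since A poll() → 84 cannot apply there

not linearizable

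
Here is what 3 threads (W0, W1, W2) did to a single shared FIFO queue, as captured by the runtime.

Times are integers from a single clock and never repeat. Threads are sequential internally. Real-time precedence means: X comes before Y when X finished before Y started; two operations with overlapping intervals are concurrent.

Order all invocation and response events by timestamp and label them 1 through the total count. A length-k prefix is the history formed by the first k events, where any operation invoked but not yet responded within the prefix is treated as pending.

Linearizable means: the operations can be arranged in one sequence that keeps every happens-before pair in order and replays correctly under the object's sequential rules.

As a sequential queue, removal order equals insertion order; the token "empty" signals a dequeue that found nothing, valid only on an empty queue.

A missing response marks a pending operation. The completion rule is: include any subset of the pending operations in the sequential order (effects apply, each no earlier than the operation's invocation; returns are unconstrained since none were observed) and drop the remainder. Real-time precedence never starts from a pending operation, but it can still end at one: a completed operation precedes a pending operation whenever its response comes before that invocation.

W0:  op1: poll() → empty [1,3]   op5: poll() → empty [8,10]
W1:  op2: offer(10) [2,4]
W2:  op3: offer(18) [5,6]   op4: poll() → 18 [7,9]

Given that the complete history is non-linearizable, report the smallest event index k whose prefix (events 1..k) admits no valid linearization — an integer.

10

one valid order for events 1..9 is op1, op2, op3, op5, op4:
after step 1 (op1 poll() → empty): queue <>
after step 2 (op2 offer(10)): queue <10>
after step 3 (op3 offer(18)): queue <10,18>
after step 4 (op5 poll() (pending, included)): queue <18>
after step 5 (op4 poll() → 18): queue <>
with event 10 included (op5 responding at time 10), all real-time-consistent orders fail
e.g. op1, op2, op3, op4, op5: illegal at step 4, since op4 poll() → 18 cannot apply there
e.g. op1, op2, op3, op5, op4: illegal at step 4, since op5 poll() → empty cannot apply there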